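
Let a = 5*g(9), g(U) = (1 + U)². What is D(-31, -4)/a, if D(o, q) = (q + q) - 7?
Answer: -3/100 ≈ -0.030000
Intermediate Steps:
D(o, q) = -7 + 2*q (D(o, q) = 2*q - 7 = -7 + 2*q)
a = 500 (a = 5*(1 + 9)² = 5*10² = 5*100 = 500)
D(-31, -4)/a = (-7 + 2*(-4))/500 = (-7 - 8)*(1/500) = -15*1/500 = -3/100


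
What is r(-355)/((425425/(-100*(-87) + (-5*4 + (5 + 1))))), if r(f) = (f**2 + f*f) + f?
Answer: 437244554/85085 ≈ 5138.9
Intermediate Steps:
r(f) = f + 2*f**2 (r(f) = (f**2 + f**2) + f = 2*f**2 + f = f + 2*f**2)
r(-355)/((425425/(-100*(-87) + (-5*4 + (5 + 1))))) = (-355*(1 + 2*(-355)))/((425425/(-100*(-87) + (-5*4 + (5 + 1))))) = (-355*(1 - 710))/((425425/(8700 + (-20 + 6)))) = (-355*(-709))/((425425/(8700 - 14))) = 251695/((425425/8686)) = 251695/((425425*(1/8686))) = 251695/(425425/8686) = 251695*(8686/425425) = 437244554/85085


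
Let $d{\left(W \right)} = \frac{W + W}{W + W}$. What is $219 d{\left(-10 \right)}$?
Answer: $219$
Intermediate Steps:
$d{\left(W \right)} = 1$ ($d{\left(W \right)} = \frac{2 W}{2 W} = 2 W \frac{1}{2 W} = 1$)
$219 d{\left(-10 \right)} = 219 \cdot 1 = 219$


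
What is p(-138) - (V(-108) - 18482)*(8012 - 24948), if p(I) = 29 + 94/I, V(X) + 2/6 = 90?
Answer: -21492984502/69 ≈ -3.1149e+8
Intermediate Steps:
V(X) = 269/3 (V(X) = -⅓ + 90 = 269/3)
p(-138) - (V(-108) - 18482)*(8012 - 24948) = (29 + 94/(-138)) - (269/3 - 18482)*(8012 - 24948) = (29 + 94*(-1/138)) - (-55177)*(-16936)/3 = (29 - 47/69) - 1*934477672/3 = 1954/69 - 934477672/3 = -21492984502/69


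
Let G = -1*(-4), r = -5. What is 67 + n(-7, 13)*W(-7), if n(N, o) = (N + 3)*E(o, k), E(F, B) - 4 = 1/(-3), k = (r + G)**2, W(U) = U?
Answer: 509/3 ≈ 169.67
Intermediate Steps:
G = 4
k = 1 (k = (-5 + 4)**2 = (-1)**2 = 1)
E(F, B) = 11/3 (E(F, B) = 4 + 1/(-3) = 4 - 1/3 = 11/3)
n(N, o) = 11 + 11*N/3 (n(N, o) = (N + 3)*(11/3) = (3 + N)*(11/3) = 11 + 11*N/3)
67 + n(-7, 13)*W(-7) = 67 + (11 + (11/3)*(-7))*(-7) = 67 + (11 - 77/3)*(-7) = 67 - 44/3*(-7) = 67 + 308/3 = 509/3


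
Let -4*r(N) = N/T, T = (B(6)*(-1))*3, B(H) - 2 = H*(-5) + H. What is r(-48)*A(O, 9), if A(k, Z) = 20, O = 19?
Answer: 40/11 ≈ 3.6364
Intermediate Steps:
B(H) = 2 - 4*H (B(H) = 2 + (H*(-5) + H) = 2 + (-5*H + H) = 2 - 4*H)
T = 66 (T = ((2 - 4*6)*(-1))*3 = ((2 - 24)*(-1))*3 = -22*(-1)*3 = 22*3 = 66)
r(N) = -N/264 (r(N) = -N/(4*66) = -N/264)
r(-48)*A(O, 9) = -1/264*(-48)*20 = (2/11)*20 = 40/11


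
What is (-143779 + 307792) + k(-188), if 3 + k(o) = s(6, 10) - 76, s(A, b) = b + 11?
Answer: 163955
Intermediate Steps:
s(A, b) = 11 + b
k(o) = -58 (k(o) = -3 + ((11 + 10) - 76) = -3 + (21 - 76) = -3 - 55 = -58)
(-143779 + 307792) + k(-188) = (-143779 + 307792) - 58 = 164013 - 58 = 163955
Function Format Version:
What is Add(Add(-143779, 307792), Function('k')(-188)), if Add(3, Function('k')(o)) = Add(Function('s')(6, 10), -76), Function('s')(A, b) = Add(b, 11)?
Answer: 163955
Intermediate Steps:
Function('s')(A, b) = Add(11, b)
Function('k')(o) = -58 (Function('k')(o) = Add(-3, Add(Add(11, 10), -76)) = Add(-3, Add(21, -76)) = Add(-3, -55) = -58)
Add(Add(-143779, 307792), Function('k')(-188)) = Add(Add(-143779, 307792), -58) = Add(164013, -58) = 163955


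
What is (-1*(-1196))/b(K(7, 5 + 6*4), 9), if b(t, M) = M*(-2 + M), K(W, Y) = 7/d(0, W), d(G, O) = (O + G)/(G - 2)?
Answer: 1196/63 ≈ 18.984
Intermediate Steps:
d(G, O) = (G + O)/(-2 + G)
K(W, Y) = -14/W (K(W, Y) = 7/(((0 + W)/(-2 + 0))) = 7/((W/(-2))) = 7/((-W/2)) = 7*(-2/W) = -14/W)
(-1*(-1196))/b(K(7, 5 + 6*4), 9) = (-1*(-1196))/((9*(-2 + 9))) = 1196/((9*7)) = 1196/63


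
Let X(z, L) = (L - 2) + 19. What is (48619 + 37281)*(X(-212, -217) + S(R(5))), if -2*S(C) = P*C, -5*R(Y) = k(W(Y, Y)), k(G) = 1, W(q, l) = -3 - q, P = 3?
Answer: -17154230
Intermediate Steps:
X(z, L) = 17 + L (X(z, L) = (-2 + L) + 19 = 17 + L)
R(Y) = -⅕ (R(Y) = -⅕*1 = -⅕)
S(C) = -3*C/2
(48619 + 37281)*(X(-212, -217) + S(R(5))) = (48619 + 37281)*((17 - 217) - 3/2*(-⅕)) = 85900*(-200 + 3/10) = 85900*(-1997/10) = -17154230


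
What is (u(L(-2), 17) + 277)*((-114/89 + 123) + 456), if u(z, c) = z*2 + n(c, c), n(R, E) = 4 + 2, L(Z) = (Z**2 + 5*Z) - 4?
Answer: 13522671/89 ≈ 1.5194e+5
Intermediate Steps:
L(Z) = -4 + Z**2 + 5*Z
n(R, E) = 6
u(z, c) = 6 + 2*z (u(z, c) = z*2 + 6 = 2*z + 6 = 6 + 2*z)
(u(L(-2), 17) + 277)*((-114/89 + 123) + 456) = ((6 + 2*(-4 + (-2)**2 + 5*(-2))) + 277)*((-114/89 + 123) + 456) = ((6 + 2*(-4 + 4 - 10)) + 277)*((-114*1/89 + 123) + 456) = ((6 + 2*(-10)) + 277)*((-114/89 + 123) + 456) = ((6 - 20) + 277)*(10833/89 + 456) = (-14 + 277)*(51417/89) = 263*(51417/89) = 13522671/89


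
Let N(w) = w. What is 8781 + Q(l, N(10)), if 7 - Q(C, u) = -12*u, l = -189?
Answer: 8908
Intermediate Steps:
Q(C, u) = 7 + 12*u (Q(C, u) = 7 - (-12)*u = 7 + 12*u)
8781 + Q(l, N(10)) = 8781 + (7 + 12*10) = 8781 + (7 + 120) = 8781 + 127 = 8908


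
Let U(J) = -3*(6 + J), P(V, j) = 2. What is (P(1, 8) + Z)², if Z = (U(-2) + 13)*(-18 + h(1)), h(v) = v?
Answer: 225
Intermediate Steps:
U(J) = -18 - 3*J
Z = -17 (Z = ((-18 - 3*(-2)) + 13)*(-18 + 1) = ((-18 + 6) + 13)*(-17) = (-12 + 13)*(-17) = 1*(-17) = -17)
(P(1, 8) + Z)² = (2 - 17)² = (-15)² = 225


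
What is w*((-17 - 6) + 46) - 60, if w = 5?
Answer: 55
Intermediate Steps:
w*((-17 - 6) + 46) - 60 = 5*((-17 - 6) + 46) - 60 = 5*(-23 + 46) - 60 = 5*23 - 60 = 115 - 60 = 55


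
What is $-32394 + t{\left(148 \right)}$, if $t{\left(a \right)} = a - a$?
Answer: $-32394$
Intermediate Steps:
$t{\left(a \right)} = 0$
$-32394 + t{\left(148 \right)} = -32394 + 0 = -32394$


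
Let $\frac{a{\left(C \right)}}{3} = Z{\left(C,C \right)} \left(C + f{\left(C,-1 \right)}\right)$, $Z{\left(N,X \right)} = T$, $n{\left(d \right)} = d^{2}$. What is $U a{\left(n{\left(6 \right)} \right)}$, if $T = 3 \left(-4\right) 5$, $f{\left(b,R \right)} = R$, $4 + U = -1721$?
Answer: $10867500$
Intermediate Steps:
$U = -1725$ ($U = -4 - 1721 = -1725$)
$T = -60$ ($T = \left(-12\right) 5 = -60$)
$Z{\left(N,X \right)} = -60$
$a{\left(C \right)} = 180 - 180 C$ ($a{\left(C \right)} = 3 \left(- 60 \left(C - 1\right)\right) = 3 \left(- 60 \left(-1 + C\right)\right) = 3 \left(60 - 60 C\right) = 180 - 180 C$)
$U a{\left(n{\left(6 \right)} \right)} = - 1725 \left(180 - 180 \cdot 6^{2}\right) = - 1725 \left(180 - 6480\right) = \left(-1725\right) \left(-6300\right) = 10867500$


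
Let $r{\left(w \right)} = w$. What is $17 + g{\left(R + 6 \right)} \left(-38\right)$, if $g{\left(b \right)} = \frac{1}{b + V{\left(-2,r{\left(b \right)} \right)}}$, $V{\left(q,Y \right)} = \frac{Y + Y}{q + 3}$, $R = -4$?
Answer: $\frac{32}{3} \approx 10.667$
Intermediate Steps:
$V{\left(q,Y \right)} = \frac{2 Y}{3 + q}$
$g{\left(b \right)} = \frac{1}{3 b}$ ($g{\left(b \right)} = \frac{1}{b + \frac{2 b}{3 - 2}} = \frac{1}{b + \frac{2 b}{1}} = \frac{1}{b + 2 b 1} = \frac{1}{b + 2 b} = \frac{1}{3 b}$)
$17 + g{\left(R + 6 \right)} \left(-38\right) = 17 + \frac{1}{3 \left(-4 + 6\right)} \left(-38\right) = 17 + \frac{1}{3 \cdot 2} \left(-38\right) = 17 + \frac{1}{3} \cdot \frac{1}{2} \left(-38\right) = 17 + \frac{1}{6} \left(-38\right) = 17 - \frac{19}{3} = \frac{32}{3}$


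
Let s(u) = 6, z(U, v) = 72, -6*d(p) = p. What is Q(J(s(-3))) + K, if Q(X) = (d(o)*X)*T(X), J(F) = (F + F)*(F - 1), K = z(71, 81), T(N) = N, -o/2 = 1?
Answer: 1272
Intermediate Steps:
o = -2 (o = -2*1 = -2)
d(p) = -p/6
K = 72
J(F) = 2*F*(-1 + F) (J(F) = (2*F)*(-1 + F) = 2*F*(-1 + F))
Q(X) = X²/3 (Q(X) = ((-⅙*(-2))*X)*X = (X/3)*X = X²/3)
Q(J(s(-3))) + K = (2*6*(-1 + 6))²/3 + 72 = (2*6*5)²/3 + 72 = (⅓)*60² + 72 = (⅓)*3600 + 72 = 1200 + 72 = 1272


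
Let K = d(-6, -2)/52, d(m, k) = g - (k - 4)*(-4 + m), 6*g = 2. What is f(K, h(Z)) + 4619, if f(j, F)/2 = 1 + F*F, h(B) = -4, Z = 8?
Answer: 4653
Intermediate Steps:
g = ⅓ (g = (⅙)*2 = ⅓ ≈ 0.33333)
d(m, k) = ⅓ - (-4 + k)*(-4 + m) (d(m, k) = ⅓ - (k - 4)*(-4 + m) = ⅓ - (-4 + k)*(-4 + m))
K = -179/156 (K = (-47/3 + 4*(-2) + 4*(-6) - 1*(-2)*(-6))/52 = (-47/3 - 8 - 24 - 12)*(1/52) = -179/3*1/52 = -179/156 ≈ -1.1474)
f(j, F) = 2 + 2*F² (f(j, F) = 2*(1 + F*F) = 2*(1 + F²) = 2 + 2*F²)
f(K, h(Z)) + 4619 = (2 + 2*(-4)²) + 4619 = (2 + 2*16) + 4619 = (2 + 32) + 4619 = 34 + 4619 = 4653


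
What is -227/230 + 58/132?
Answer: -2078/3795 ≈ -0.54756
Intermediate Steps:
-227/230 + 58/132 = -227*1/230 + 58*(1/132) = -227/230 + 29/66 = -2078/3795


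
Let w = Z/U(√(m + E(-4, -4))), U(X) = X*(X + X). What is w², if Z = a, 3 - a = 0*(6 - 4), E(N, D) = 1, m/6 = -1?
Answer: 9/100 ≈ 0.090000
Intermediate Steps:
m = -6 (m = 6*(-1) = -6)
U(X) = 2*X² (U(X) = X*(2*X) = 2*X²)
a = 3 (a = 3 - 0*(6 - 4) = 3 - 0*2 = 3 - 1*0 = 3 + 0 = 3)
Z = 3
w = -3/10 (w = 3/((2*(√(-6 + 1))²)) = 3/((2*(√(-5))²)) = 3/((2*(I*√5)²)) = 3/((2*(-5))) = 3/(-10) = 3*(-⅒) = -3/10 ≈ -0.30000)
w² = (-3/10)² = 9/100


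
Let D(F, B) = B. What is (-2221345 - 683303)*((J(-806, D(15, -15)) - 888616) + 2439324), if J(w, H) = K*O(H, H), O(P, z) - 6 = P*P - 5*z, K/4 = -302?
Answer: -3430563566880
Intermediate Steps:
K = -1208 (K = 4*(-302) = -1208)
O(P, z) = 6 + P**2 - 5*z (O(P, z) = 6 + (P*P - 5*z) = 6 + (P**2 - 5*z) = 6 + P**2 - 5*z)
J(w, H) = -7248 - 1208*H**2 + 6040*H (J(w, H) = -1208*(6 + H**2 - 5*H) = -7248 - 1208*H**2 + 6040*H)
(-2221345 - 683303)*((J(-806, D(15, -15)) - 888616) + 2439324) = (-2221345 - 683303)*(((-7248 - 1208*(-15)**2 + 6040*(-15)) - 888616) + 2439324) = -2904648*(((-7248 - 1208*225 - 90600) - 888616) + 2439324) = -2904648*(((-7248 - 271800 - 90600) - 888616) + 2439324) = -2904648*((-369648 - 888616) + 2439324) = -2904648*(-1258264 + 2439324) = -2904648*1181060 = -3430563566880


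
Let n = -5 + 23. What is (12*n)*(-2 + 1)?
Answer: -216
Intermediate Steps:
n = 18
(12*n)*(-2 + 1) = (12*18)*(-2 + 1) = 216*(-1) = -216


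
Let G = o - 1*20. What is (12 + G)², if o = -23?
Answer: 961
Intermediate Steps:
G = -43 (G = -23 - 1*20 = -23 - 20 = -43)
(12 + G)² = (12 - 43)² = (-31)² = 961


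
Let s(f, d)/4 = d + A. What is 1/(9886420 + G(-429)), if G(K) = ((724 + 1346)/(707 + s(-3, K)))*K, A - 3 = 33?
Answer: 173/1710528266 ≈ 1.0114e-7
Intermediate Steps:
A = 36 (A = 3 + 33 = 36)
s(f, d) = 144 + 4*d (s(f, d) = 4*(d + 36) = 4*(36 + d) = 144 + 4*d)
G(K) = 2070*K/(851 + 4*K) (G(K) = ((724 + 1346)/(707 + (144 + 4*K)))*K = (2070/(851 + 4*K))*K = 2070*K/(851 + 4*K))
1/(9886420 + G(-429)) = 1/(9886420 + 2070*(-429)/(851 + 4*(-429))) = 1/(9886420 + 2070*(-429)/(851 - 1716)) = 1/(9886420 + 2070*(-429)/(-865)) = 1/(9886420 + 2070*(-429)*(-1/865)) = 1/(9886420 + 177606/173) = 1/(1710528266/173) = 173/1710528266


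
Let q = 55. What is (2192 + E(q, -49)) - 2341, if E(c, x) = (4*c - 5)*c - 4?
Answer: 11672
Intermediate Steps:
E(c, x) = -4 + c*(-5 + 4*c) (E(c, x) = (-5 + 4*c)*c - 4 = c*(-5 + 4*c) - 4 = -4 + c*(-5 + 4*c))
(2192 + E(q, -49)) - 2341 = (2192 + (-4 - 5*55 + 4*55²)) - 2341 = (2192 + (-4 - 275 + 4*3025)) - 2341 = (2192 + (-4 - 275 + 12100)) - 2341 = (2192 + 11821) - 2341 = 14013 - 2341 = 11672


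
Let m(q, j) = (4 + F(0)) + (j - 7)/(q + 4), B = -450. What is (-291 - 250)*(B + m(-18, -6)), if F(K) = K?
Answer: 3370971/14 ≈ 2.4078e+5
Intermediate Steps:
m(q, j) = 4 + (-7 + j)/(4 + q) (m(q, j) = (4 + 0) + (j - 7)/(q + 4) = 4 + (-7 + j)/(4 + q))
(-291 - 250)*(B + m(-18, -6)) = (-291 - 250)*(-450 + (9 - 6 + 4*(-18))/(4 - 18)) = -541*(-450 + (9 - 6 - 72)/(-14)) = -541*(-450 - 1/14*(-69)) = -541*(-450 + 69/14) = -541*(-6231/14) = 3370971/14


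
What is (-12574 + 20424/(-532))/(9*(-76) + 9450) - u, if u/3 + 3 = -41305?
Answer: 72239293912/582939 ≈ 1.2392e+5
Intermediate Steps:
u = -123924 (u = -9 + 3*(-41305) = -9 - 123915 = -123924)
(-12574 + 20424/(-532))/(9*(-76) + 9450) - u = (-12574 + 20424/(-532))/(9*(-76) + 9450) - 1*(-123924) = (-12574 + 20424*(-1/532))/(-684 + 9450) + 123924 = (-12574 - 5106/133)/8766 + 123924 = -1677448/133*1/8766 + 123924 = -838724/582939 + 123924 = 72239293912/582939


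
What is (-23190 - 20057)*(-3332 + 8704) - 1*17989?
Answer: -232340873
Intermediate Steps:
(-23190 - 20057)*(-3332 + 8704) - 1*17989 = -43247*5372 - 17989 = -232322884 - 17989 = -232340873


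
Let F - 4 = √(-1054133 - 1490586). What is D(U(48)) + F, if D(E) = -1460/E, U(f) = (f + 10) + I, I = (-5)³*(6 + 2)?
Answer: 2614/471 + I*√2544719 ≈ 5.5499 + 1595.2*I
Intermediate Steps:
I = -1000 (I = -125*8 = -1000)
U(f) = -990 + f (U(f) = (f + 10) - 1000 = (10 + f) - 1000 = -990 + f)
F = 4 + I*√2544719 (F = 4 + √(-1054133 - 1490586) = 4 + √(-2544719) = 4 + I*√2544719 ≈ 4.0 + 1595.2*I)
D(U(48)) + F = -1460/(-990 + 48) + (4 + I*√2544719) = -1460/(-942) + (4 + I*√2544719) = -1460*(-1/942) + (4 + I*√2544719) = 730/471 + (4 + I*√2544719) = 2614/471 + I*√2544719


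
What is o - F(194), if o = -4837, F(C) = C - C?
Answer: -4837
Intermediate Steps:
F(C) = 0
o - F(194) = -4837 - 1*0 = -4837 + 0 = -4837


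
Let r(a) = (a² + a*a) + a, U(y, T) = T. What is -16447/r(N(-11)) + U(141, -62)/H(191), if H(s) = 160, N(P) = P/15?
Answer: -296048387/6160 ≈ -48060.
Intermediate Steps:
N(P) = P/15 (N(P) = P*(1/15) = P/15)
r(a) = a + 2*a² (r(a) = (a² + a²) + a = 2*a² + a = a + 2*a²)
-16447/r(N(-11)) + U(141, -62)/H(191) = -16447*(-15/(11*(1 + 2*((1/15)*(-11))))) - 62/160 = -16447*(-15/(11*(1 + 2*(-11/15)))) - 62*1/160 = -16447*(-15/(11*(1 - 22/15))) - 31/80 = -16447/((-11/15*(-7/15))) - 31/80 = -16447/77/225 - 31/80 = -16447*225/77 - 31/80 = -3700575/77 - 31/80 = -296048387/6160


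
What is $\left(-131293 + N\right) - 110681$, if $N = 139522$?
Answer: $-102452$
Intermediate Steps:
$\left(-131293 + N\right) - 110681 = \left(-131293 + 139522\right) - 110681 = 8229 - 110681 = -102452$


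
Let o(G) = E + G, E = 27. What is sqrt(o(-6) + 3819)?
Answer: 16*sqrt(15) ≈ 61.968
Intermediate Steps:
o(G) = 27 + G
sqrt(o(-6) + 3819) = sqrt((27 - 6) + 3819) = sqrt(21 + 3819) = sqrt(3840) = 16*sqrt(15)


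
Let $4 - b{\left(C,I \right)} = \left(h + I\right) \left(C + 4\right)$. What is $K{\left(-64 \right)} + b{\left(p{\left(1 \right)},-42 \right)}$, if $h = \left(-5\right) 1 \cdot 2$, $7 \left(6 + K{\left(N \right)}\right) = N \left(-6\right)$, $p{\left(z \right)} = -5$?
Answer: $\frac{6}{7} \approx 0.85714$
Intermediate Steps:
$K{\left(N \right)} = -6 - \frac{6 N}{7}$ ($K{\left(N \right)} = -6 + \frac{N \left(-6\right)}{7} = -6 + \frac{\left(-6\right) N}{7} = -6 - \frac{6 N}{7}$)
$h = -10$ ($h = \left(-5\right) 2 = -10$)
$b{\left(C,I \right)} = 4 - \left(-10 + I\right) \left(4 + C\right)$ ($b{\left(C,I \right)} = 4 - \left(-10 + I\right) \left(C + 4\right) = 4 - \left(-10 + I\right) \left(4 + C\right)$)
$K{\left(-64 \right)} + b{\left(p{\left(1 \right)},-42 \right)} = \left(-6 - - \frac{384}{7}\right) + \left(44 - -168 + 10 \left(-5\right) - \left(-5\right) \left(-42\right)\right) = \left(-6 + \frac{384}{7}\right) + \left(44 + 168 - 50 - 210\right) = \frac{342}{7} - 48 = \frac{6}{7}$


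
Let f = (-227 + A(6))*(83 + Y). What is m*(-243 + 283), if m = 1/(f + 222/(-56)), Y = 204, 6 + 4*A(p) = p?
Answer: -1120/1824283 ≈ -0.00061394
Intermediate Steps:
A(p) = -3/2 + p/4
f = -65149 (f = (-227 + (-3/2 + (¼)*6))*(83 + 204) = (-227 + (-3/2 + 3/2))*287 = (-227 + 0)*287 = -227*287 = -65149)
m = -28/1824283 (m = 1/(-65149 + 222/(-56)) = 1/(-65149 + 222*(-1/56)) = 1/(-65149 - 111/28) = 1/(-1824283/28) = -28/1824283 ≈ -1.5348e-5)
m*(-243 + 283) = -28*(-243 + 283)/1824283 = -28/1824283*40 = -1120/1824283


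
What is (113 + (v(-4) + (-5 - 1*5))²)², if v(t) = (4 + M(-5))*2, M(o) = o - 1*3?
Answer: 190969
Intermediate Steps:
M(o) = -3 + o (M(o) = o - 3 = -3 + o)
v(t) = -8 (v(t) = (4 + (-3 - 5))*2 = (4 - 8)*2 = -4*2 = -8)
(113 + (v(-4) + (-5 - 1*5))²)² = (113 + (-8 + (-5 - 1*5))²)² = (113 + (-8 + (-5 - 5))²)² = (113 + (-8 - 10)²)² = (113 + (-18)²)² = (113 + 324)² = 437² = 190969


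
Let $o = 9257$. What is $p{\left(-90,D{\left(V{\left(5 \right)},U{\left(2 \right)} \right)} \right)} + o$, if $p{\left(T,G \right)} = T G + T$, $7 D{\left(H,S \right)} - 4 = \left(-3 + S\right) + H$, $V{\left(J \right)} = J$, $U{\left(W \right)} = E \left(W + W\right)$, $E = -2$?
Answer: $\frac{64349}{7} \approx 9192.7$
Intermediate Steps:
$U{\left(W \right)} = - 4 W$ ($U{\left(W \right)} = - 2 \left(W + W\right) = - 2 \cdot 2 W = - 4 W$)
$D{\left(H,S \right)} = \frac{1}{7} + \frac{H}{7} + \frac{S}{7}$ ($D{\left(H,S \right)} = \frac{4}{7} + \frac{\left(-3 + S\right) + H}{7} = \frac{4}{7} + \frac{-3 + H + S}{7} = \frac{4}{7} + \left(- \frac{3}{7} + \frac{H}{7} + \frac{S}{7}\right) = \frac{1}{7} + \frac{H}{7} + \frac{S}{7}$)
$p{\left(T,G \right)} = T + G T$ ($p{\left(T,G \right)} = G T + T = T + G T$)
$p{\left(-90,D{\left(V{\left(5 \right)},U{\left(2 \right)} \right)} \right)} + o = - 90 \left(1 + \left(\frac{1}{7} + \frac{1}{7} \cdot 5 + \frac{\left(-4\right) 2}{7}\right)\right) + 9257 = - 90 \left(1 + \left(\frac{1}{7} + \frac{5}{7} + \frac{1}{7} \left(-8\right)\right)\right) + 9257 = - 90 \left(1 + \left(\frac{1}{7} + \frac{5}{7} - \frac{8}{7}\right)\right) + 9257 = - 90 \left(1 - \frac{2}{7}\right) + 9257 = \left(-90\right) \frac{5}{7} + 9257 = - \frac{450}{7} + 9257 = \frac{64349}{7}$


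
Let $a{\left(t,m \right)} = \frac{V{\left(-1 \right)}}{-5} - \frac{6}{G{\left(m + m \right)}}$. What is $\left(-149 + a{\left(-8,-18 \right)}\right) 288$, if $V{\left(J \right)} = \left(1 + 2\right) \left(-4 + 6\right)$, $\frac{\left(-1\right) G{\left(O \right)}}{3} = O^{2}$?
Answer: $- \frac{1946572}{45} \approx -43257.0$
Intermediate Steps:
$G{\left(O \right)} = - 3 O^{2}$
$V{\left(J \right)} = 6$ ($V{\left(J \right)} = 3 \cdot 2 = 6$)
$a{\left(t,m \right)} = - \frac{6}{5} + \frac{1}{2 m^{2}}$ ($a{\left(t,m \right)} = \frac{6}{-5} - \frac{6}{\left(-3\right) \left(m + m\right)^{2}} = 6 \left(- \frac{1}{5}\right) - \frac{6}{\left(-3\right) \left(2 m\right)^{2}} = - \frac{6}{5} - \frac{6}{\left(-3\right) 4 m^{2}} = - \frac{6}{5} - \frac{6}{\left(-12\right) m^{2}} = - \frac{6}{5} - 6 \left(- \frac{1}{12 m^{2}}\right) = - \frac{6}{5} + \frac{1}{2 m^{2}}$)
$\left(-149 + a{\left(-8,-18 \right)}\right) 288 = \left(-149 - \left(\frac{6}{5} - \frac{1}{2 \cdot 324}\right)\right) 288 = \left(-149 + \left(- \frac{6}{5} + \frac{1}{2} \cdot \frac{1}{324}\right)\right) 288 = \left(-149 + \left(- \frac{6}{5} + \frac{1}{648}\right)\right) 288 = \left(-149 - \frac{3883}{3240}\right) 288 = \left(- \frac{486643}{3240}\right) 288 = - \frac{1946572}{45}$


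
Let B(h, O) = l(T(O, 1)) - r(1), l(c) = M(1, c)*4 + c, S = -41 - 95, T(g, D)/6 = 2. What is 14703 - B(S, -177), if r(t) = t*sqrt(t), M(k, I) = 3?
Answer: 14680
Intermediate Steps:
T(g, D) = 12 (T(g, D) = 6*2 = 12)
S = -136
r(t) = t**(3/2)
l(c) = 12 + c (l(c) = 3*4 + c = 12 + c)
B(h, O) = 23 (B(h, O) = (12 + 12) - 1**(3/2) = 24 - 1*1 = 24 - 1 = 23)
14703 - B(S, -177) = 14703 - 1*23 = 14703 - 23 = 14680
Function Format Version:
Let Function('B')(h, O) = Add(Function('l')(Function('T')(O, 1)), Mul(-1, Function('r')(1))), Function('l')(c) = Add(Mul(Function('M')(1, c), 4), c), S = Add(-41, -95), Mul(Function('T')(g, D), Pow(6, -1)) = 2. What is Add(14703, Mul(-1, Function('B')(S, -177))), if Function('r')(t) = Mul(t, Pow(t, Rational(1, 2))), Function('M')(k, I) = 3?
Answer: 14680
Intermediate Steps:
Function('T')(g, D) = 12 (Function('T')(g, D) = Mul(6, 2) = 12)
S = -136
Function('r')(t) = Pow(t, Rational(3, 2))
Function('l')(c) = Add(12, c) (Function('l')(c) = Add(Mul(3, 4), c) = Add(12, c))
Function('B')(h, O) = 23 (Function('B')(h, O) = Add(Add(12, 12), Mul(-1, Pow(1, Rational(3, 2)))) = Add(24, Mul(-1, 1)) = Add(24, -1) = 23)
Add(14703, Mul(-1, Function('B')(S, -177))) = Add(14703, Mul(-1, 23)) = Add(14703, -23) = 14680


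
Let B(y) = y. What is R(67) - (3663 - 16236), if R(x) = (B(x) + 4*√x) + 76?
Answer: 12716 + 4*√67 ≈ 12749.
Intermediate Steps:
R(x) = 76 + x + 4*√x (R(x) = (x + 4*√x) + 76 = 76 + x + 4*√x)
R(67) - (3663 - 16236) = (76 + 67 + 4*√67) - (3663 - 16236) = (143 + 4*√67) - 1*(-12573) = (143 + 4*√67) + 12573 = 12716 + 4*√67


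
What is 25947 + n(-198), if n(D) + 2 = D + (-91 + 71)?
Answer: 25727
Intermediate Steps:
n(D) = -22 + D (n(D) = -2 + (D + (-91 + 71)) = -2 + (D - 20) = -2 + (-20 + D) = -22 + D)
25947 + n(-198) = 25947 + (-22 - 198) = 25947 - 220 = 25727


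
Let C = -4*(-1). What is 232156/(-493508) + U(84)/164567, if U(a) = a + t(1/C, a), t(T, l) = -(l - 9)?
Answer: -9550193720/20303782759 ≈ -0.47037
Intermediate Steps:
C = 4
t(T, l) = 9 - l (t(T, l) = -(-9 + l) = 9 - l)
U(a) = 9 (U(a) = a + (9 - a) = 9)
232156/(-493508) + U(84)/164567 = 232156/(-493508) + 9/164567 = 232156*(-1/493508) + 9*(1/164567) = -58039/123377 + 9/164567 = -9550193720/20303782759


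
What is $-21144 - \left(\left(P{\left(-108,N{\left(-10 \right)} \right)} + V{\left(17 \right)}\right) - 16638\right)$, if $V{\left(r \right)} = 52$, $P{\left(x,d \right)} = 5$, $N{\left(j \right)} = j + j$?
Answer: $-4563$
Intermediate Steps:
$N{\left(j \right)} = 2 j$
$-21144 - \left(\left(P{\left(-108,N{\left(-10 \right)} \right)} + V{\left(17 \right)}\right) - 16638\right) = -21144 - \left(\left(5 + 52\right) - 16638\right) = -21144 - \left(57 - 16638\right) = -21144 - -16581 = -21144 + 16581 = -4563$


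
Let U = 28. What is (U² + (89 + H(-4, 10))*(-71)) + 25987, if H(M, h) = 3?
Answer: 20239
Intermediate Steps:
(U² + (89 + H(-4, 10))*(-71)) + 25987 = (28² + (89 + 3)*(-71)) + 25987 = (784 + 92*(-71)) + 25987 = (784 - 6532) + 25987 = -5748 + 25987 = 20239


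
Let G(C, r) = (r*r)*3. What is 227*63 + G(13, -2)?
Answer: 14313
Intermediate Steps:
G(C, r) = 3*r² (G(C, r) = r²*3 = 3*r²)
227*63 + G(13, -2) = 227*63 + 3*(-2)² = 14301 + 3*4 = 14301 + 12 = 14313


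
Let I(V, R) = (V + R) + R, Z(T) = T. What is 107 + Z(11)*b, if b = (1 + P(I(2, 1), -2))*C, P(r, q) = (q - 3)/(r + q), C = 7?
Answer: -17/2 ≈ -8.5000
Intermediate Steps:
I(V, R) = V + 2*R (I(V, R) = (R + V) + R = V + 2*R)
P(r, q) = (-3 + q)/(q + r)
b = -21/2 (b = (1 + (-3 - 2)/(-2 + (2 + 2*1)))*7 = (1 - 5/(-2 + (2 + 2)))*7 = (1 - 5/(-2 + 4))*7 = (1 - 5/2)*7 = -3/2*7 = -21/2 ≈ -10.500)
107 + Z(11)*b = 107 + 11*(-21/2) = 107 - 231/2 = -17/2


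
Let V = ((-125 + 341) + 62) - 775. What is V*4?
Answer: -1988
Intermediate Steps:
V = -497 (V = (216 + 62) - 775 = 278 - 775 = -497)
V*4 = -497*4 = -1988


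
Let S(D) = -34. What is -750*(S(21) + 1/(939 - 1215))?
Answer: 1173125/46 ≈ 25503.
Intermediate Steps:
-750*(S(21) + 1/(939 - 1215)) = -750*(-34 + 1/(939 - 1215)) = -750*(-34 + 1/(-276)) = -750*(-34 - 1/276) = -750*(-9385/276) = 1173125/46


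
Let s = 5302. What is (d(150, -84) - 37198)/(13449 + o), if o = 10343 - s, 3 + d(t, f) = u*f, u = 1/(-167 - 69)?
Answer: -1097419/545455 ≈ -2.0119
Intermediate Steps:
u = -1/236 (u = 1/(-236) = -1/236 ≈ -0.0042373)
d(t, f) = -3 - f/236
o = 5041 (o = 10343 - 1*5302 = 10343 - 5302 = 5041)
(d(150, -84) - 37198)/(13449 + o) = ((-3 - 1/236*(-84)) - 37198)/(13449 + 5041) = ((-3 + 21/59) - 37198)/18490 = (-156/59 - 37198)*(1/18490) = -2194838/59*1/18490 = -1097419/545455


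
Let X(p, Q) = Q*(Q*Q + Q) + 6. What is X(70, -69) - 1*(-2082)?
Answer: -321660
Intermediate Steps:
X(p, Q) = 6 + Q*(Q + Q²) (X(p, Q) = Q*(Q² + Q) + 6 = Q*(Q + Q²) + 6 = 6 + Q*(Q + Q²))
X(70, -69) - 1*(-2082) = (6 + (-69)² + (-69)³) - 1*(-2082) = (6 + 4761 - 328509) + 2082 = -323742 + 2082 = -321660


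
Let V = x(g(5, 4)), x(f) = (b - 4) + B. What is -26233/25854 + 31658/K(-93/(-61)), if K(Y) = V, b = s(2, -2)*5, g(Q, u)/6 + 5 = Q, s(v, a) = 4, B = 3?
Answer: 817987505/491226 ≈ 1665.2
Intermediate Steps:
g(Q, u) = -30 + 6*Q
b = 20 (b = 4*5 = 20)
x(f) = 19 (x(f) = (20 - 4) + 3 = 16 + 3 = 19)
V = 19
K(Y) = 19
-26233/25854 + 31658/K(-93/(-61)) = -26233/25854 + 31658/19 = 817987505/491226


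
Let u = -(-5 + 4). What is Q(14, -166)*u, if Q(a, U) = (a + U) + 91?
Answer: -61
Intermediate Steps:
Q(a, U) = 91 + U + a (Q(a, U) = (U + a) + 91 = 91 + U + a)
u = 1 (u = -1*(-1) = 1)
Q(14, -166)*u = (91 - 166 + 14)*1 = -61*1 = -61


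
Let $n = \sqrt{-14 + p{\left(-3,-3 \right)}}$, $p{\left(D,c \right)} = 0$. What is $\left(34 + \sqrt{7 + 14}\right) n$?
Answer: $i \sqrt{14} \left(34 + \sqrt{21}\right) \approx 144.36 i$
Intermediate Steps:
$n = i \sqrt{14}$ ($n = \sqrt{-14 + 0} = \sqrt{-14} = i \sqrt{14} \approx 3.7417 i$)
$\left(34 + \sqrt{7 + 14}\right) n = \left(34 + \sqrt{7 + 14}\right) i \sqrt{14} = \left(34 + \sqrt{21}\right) i \sqrt{14} = i \sqrt{14} \left(34 + \sqrt{21}\right)$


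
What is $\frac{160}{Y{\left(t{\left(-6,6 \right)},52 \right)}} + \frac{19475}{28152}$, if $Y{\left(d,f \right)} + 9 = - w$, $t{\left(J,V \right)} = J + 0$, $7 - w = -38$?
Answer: $- \frac{191815}{84456} \approx -2.2712$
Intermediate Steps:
$w = 45$ ($w = 7 - -38 = 7 + 38 = 45$)
$t{\left(J,V \right)} = J$
$Y{\left(d,f \right)} = -54$ ($Y{\left(d,f \right)} = -9 - 45 = -54$)
$\frac{160}{Y{\left(t{\left(-6,6 \right)},52 \right)}} + \frac{19475}{28152} = \frac{160}{-54} + \frac{19475}{28152} = 160 \left(- \frac{1}{54}\right) + 19475 \cdot \frac{1}{28152} = - \frac{80}{27} + \frac{19475}{28152} = - \frac{191815}{84456}$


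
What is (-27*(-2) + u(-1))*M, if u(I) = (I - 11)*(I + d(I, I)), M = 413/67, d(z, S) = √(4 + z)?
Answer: 27258/67 - 4956*√3/67 ≈ 278.72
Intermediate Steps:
M = 413/67 (M = 413*(1/67) = 413/67 ≈ 6.1642)
u(I) = (-11 + I)*(I + √(4 + I)) (u(I) = (I - 11)*(I + √(4 + I)) = (-11 + I)*(I + √(4 + I)))
(-27*(-2) + u(-1))*M = (-27*(-2) + ((-1)² - 11*(-1) - 11*√(4 - 1) - √(4 - 1)))*(413/67) = (54 + (1 + 11 - 11*√3 - √3))*(413/67) = (54 + (12 - 12*√3))*(413/67) = (66 - 12*√3)*(413/67) = 27258/67 - 4956*√3/67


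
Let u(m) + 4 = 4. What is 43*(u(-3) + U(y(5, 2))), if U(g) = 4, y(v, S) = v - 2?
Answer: 172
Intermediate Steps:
y(v, S) = -2 + v
u(m) = 0 (u(m) = -4 + 4 = 0)
43*(u(-3) + U(y(5, 2))) = 43*(0 + 4) = 43*4 = 172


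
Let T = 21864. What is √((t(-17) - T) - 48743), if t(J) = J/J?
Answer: I*√70606 ≈ 265.72*I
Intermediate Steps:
t(J) = 1
√((t(-17) - T) - 48743) = √((1 - 1*21864) - 48743) = √((1 - 21864) - 48743) = √(-21863 - 48743) = √(-70606) = I*√70606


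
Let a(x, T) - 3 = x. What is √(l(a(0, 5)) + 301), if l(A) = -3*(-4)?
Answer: √313 ≈ 17.692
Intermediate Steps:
a(x, T) = 3 + x
l(A) = 12
√(l(a(0, 5)) + 301) = √(12 + 301) = √313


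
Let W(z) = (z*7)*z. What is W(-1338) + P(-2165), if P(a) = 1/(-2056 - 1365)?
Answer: 42870973067/3421 ≈ 1.2532e+7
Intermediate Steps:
P(a) = -1/3421 (P(a) = 1/(-3421) = -1/3421)
W(z) = 7*z**2 (W(z) = (7*z)*z = 7*z**2)
W(-1338) + P(-2165) = 7*(-1338)**2 - 1/3421 = 7*1790244 - 1/3421 = 12531708 - 1/3421 = 42870973067/3421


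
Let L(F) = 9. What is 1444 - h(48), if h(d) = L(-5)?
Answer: 1435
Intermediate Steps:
h(d) = 9
1444 - h(48) = 1444 - 1*9 = 1444 - 9 = 1435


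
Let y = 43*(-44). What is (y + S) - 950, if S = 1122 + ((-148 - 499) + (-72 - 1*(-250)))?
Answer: -2189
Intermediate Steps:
y = -1892
S = 653 (S = 1122 + (-647 + (-72 + 250)) = 1122 + (-647 + 178) = 1122 - 469 = 653)
(y + S) - 950 = (-1892 + 653) - 950 = -1239 - 950 = -2189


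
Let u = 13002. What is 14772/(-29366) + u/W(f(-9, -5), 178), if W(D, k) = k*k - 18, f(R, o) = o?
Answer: -21488355/232475939 ≈ -0.092433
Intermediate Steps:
W(D, k) = -18 + k² (W(D, k) = k² - 18 = -18 + k²)
14772/(-29366) + u/W(f(-9, -5), 178) = 14772/(-29366) + 13002/(-18 + 178²) = 14772*(-1/29366) + 13002/(-18 + 31684) = -7386/14683 + 13002/31666 = -7386/14683 + 13002*(1/31666) = -7386/14683 + 6501/15833 = -21488355/232475939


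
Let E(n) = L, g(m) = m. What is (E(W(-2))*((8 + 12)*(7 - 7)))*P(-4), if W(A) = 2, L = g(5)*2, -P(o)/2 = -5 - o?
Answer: 0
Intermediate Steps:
P(o) = 10 + 2*o (P(o) = -2*(-5 - o) = 10 + 2*o)
L = 10 (L = 5*2 = 10)
E(n) = 10
(E(W(-2))*((8 + 12)*(7 - 7)))*P(-4) = (10*((8 + 12)*(7 - 7)))*(10 + 2*(-4)) = (10*(20*0))*(10 - 8) = (10*0)*2 = 0*2 = 0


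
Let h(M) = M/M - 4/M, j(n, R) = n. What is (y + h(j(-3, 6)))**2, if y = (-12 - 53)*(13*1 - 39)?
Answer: 25775929/9 ≈ 2.8640e+6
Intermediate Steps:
y = 1690 (y = -65*(13 - 39) = -65*(-26) = 1690)
h(M) = 1 - 4/M
(y + h(j(-3, 6)))**2 = (1690 + (-4 - 3)/(-3))**2 = (1690 - 1/3*(-7))**2 = (1690 + 7/3)**2 = (5077/3)**2 = 25775929/9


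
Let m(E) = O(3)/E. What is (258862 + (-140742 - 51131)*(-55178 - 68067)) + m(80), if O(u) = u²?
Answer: 1891811739769/80 ≈ 2.3648e+10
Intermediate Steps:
m(E) = 9/E (m(E) = 3²/E = 9/E)
(258862 + (-140742 - 51131)*(-55178 - 68067)) + m(80) = (258862 + (-140742 - 51131)*(-55178 - 68067)) + 9/80 = (258862 - 191873*(-123245)) + 9*(1/80) = (258862 + 23647387885) + 9/80 = 23647646747 + 9/80 = 1891811739769/80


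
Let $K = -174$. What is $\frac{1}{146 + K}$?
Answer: $- \frac{1}{28} \approx -0.035714$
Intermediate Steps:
$\frac{1}{146 + K} = \frac{1}{146 - 174} = \frac{1}{-28} = - \frac{1}{28}$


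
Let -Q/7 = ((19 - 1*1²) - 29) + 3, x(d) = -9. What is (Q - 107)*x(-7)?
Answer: 459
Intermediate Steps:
Q = 56 (Q = -7*(((19 - 1*1²) - 29) + 3) = -7*(((19 - 1*1) - 29) + 3) = -7*(((19 - 1) - 29) + 3) = -7*((18 - 29) + 3) = -7*(-11 + 3) = -7*(-8) = 56)
(Q - 107)*x(-7) = (56 - 107)*(-9) = -51*(-9) = 459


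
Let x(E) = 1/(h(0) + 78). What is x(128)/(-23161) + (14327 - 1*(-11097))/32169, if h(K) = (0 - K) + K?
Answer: 5103322047/6457240478 ≈ 0.79033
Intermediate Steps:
h(K) = 0 (h(K) = -K + K = 0)
x(E) = 1/78 (x(E) = 1/(0 + 78) = 1/78)
x(128)/(-23161) + (14327 - 1*(-11097))/32169 = (1/78)/(-23161) + (14327 - 1*(-11097))/32169 = (1/78)*(-1/23161) + (14327 + 11097)*(1/32169) = -1/1806558 + 25424*(1/32169) = -1/1806558 + 25424/32169 = 5103322047/6457240478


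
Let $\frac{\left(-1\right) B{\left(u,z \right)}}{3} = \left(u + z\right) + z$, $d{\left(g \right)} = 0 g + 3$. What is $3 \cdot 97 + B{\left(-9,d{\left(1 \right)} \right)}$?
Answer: $300$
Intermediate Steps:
$d{\left(g \right)} = 3$ ($d{\left(g \right)} = 0 + 3 = 3$)
$B{\left(u,z \right)} = - 6 z - 3 u$ ($B{\left(u,z \right)} = - 3 \left(\left(u + z\right) + z\right) = - 3 \left(u + 2 z\right) = - 6 z - 3 u$)
$3 \cdot 97 + B{\left(-9,d{\left(1 \right)} \right)} = 3 \cdot 97 - -9 = 291 + \left(-18 + 27\right) = 291 + 9 = 300$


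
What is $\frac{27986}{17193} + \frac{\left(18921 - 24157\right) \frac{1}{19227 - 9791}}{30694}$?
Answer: $\frac{289480554617}{177842294454} \approx 1.6277$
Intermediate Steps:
$\frac{27986}{17193} + \frac{\left(18921 - 24157\right) \frac{1}{19227 - 9791}}{30694} = 27986 \cdot \frac{1}{17193} + - \frac{5236}{9436} \cdot \frac{1}{30694} = \frac{27986}{17193} + \left(-5236\right) \frac{1}{9436} \cdot \frac{1}{30694} = \frac{27986}{17193} - \frac{187}{10343878} = \frac{289480554617}{177842294454}$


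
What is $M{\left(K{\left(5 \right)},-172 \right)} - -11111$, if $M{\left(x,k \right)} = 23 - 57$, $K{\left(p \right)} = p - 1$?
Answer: $11077$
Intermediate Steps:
$K{\left(p \right)} = -1 + p$ ($K{\left(p \right)} = p - 1 = -1 + p$)
$M{\left(x,k \right)} = -34$ ($M{\left(x,k \right)} = 23 - 57 = -34$)
$M{\left(K{\left(5 \right)},-172 \right)} - -11111 = -34 - -11111 = -34 + 11111 = 11077$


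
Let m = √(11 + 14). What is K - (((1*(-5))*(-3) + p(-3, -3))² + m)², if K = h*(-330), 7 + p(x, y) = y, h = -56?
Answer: 17580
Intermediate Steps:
p(x, y) = -7 + y
K = 18480 (K = -56*(-330) = 18480)
m = 5 (m = √25 = 5)
K - (((1*(-5))*(-3) + p(-3, -3))² + m)² = 18480 - (((1*(-5))*(-3) + (-7 - 3))² + 5)² = 18480 - ((-5*(-3) - 10)² + 5)² = 18480 - ((15 - 10)² + 5)² = 18480 - (5² + 5)² = 18480 - (25 + 5)² = 18480 - 1*30² = 18480 - 1*900 = 18480 - 900 = 17580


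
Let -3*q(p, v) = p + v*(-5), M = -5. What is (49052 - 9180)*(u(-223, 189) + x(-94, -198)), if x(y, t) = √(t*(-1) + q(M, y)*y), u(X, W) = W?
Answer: 7535808 + 159488*√923 ≈ 1.2381e+7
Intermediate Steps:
q(p, v) = -p/3 + 5*v/3 (q(p, v) = -(p + v*(-5))/3 = -(p - 5*v)/3 = -p/3 + 5*v/3)
x(y, t) = √(-t + y*(5/3 + 5*y/3)) (x(y, t) = √(t*(-1) + (-⅓*(-5) + 5*y/3)*y) = √(-t + (5/3 + 5*y/3)*y) = √(-t + y*(5/3 + 5*y/3)))
(49052 - 9180)*(u(-223, 189) + x(-94, -198)) = (49052 - 9180)*(189 + √3*√(-3*(-198) + 5*(-94)*(1 - 94))/3) = 39872*(189 + √3*√(594 + 5*(-94)*(-93))/3) = 39872*(189 + √3*√(594 + 43710)/3) = 39872*(189 + √3*√44304/3) = 39872*(189 + √3*(4*√2769)/3) = 39872*(189 + 4*√923) = 7535808 + 159488*√923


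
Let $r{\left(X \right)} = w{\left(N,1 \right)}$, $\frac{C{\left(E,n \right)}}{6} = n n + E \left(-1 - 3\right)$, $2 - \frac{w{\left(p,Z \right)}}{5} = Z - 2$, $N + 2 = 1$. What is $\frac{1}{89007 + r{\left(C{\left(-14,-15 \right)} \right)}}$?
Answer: $\frac{1}{89022} \approx 1.1233 \cdot 10^{-5}$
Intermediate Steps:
$N = -1$ ($N = -2 + 1 = -1$)
$w{\left(p,Z \right)} = 20 - 5 Z$ ($w{\left(p,Z \right)} = 10 - 5 \left(Z - 2\right) = 10 - 5 \left(-2 + Z\right) = 10 - \left(-10 + 5 Z\right) = 20 - 5 Z$)
$C{\left(E,n \right)} = - 24 E + 6 n^{2}$ ($C{\left(E,n \right)} = 6 \left(n n + E \left(-1 - 3\right)\right) = 6 \left(n^{2} + E \left(-4\right)\right) = 6 \left(n^{2} - 4 E\right) = - 24 E + 6 n^{2}$)
$r{\left(X \right)} = 15$ ($r{\left(X \right)} = 20 - 5 = 15$)
$\frac{1}{89007 + r{\left(C{\left(-14,-15 \right)} \right)}} = \frac{1}{89007 + 15} = \frac{1}{89022}$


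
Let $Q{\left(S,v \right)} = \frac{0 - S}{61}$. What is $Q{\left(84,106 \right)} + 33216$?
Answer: $\frac{2026092}{61} \approx 33215.0$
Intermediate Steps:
$Q{\left(S,v \right)} = - \frac{S}{61}$ ($Q{\left(S,v \right)} = - S \frac{1}{61} = - \frac{S}{61}$)
$Q{\left(84,106 \right)} + 33216 = \left(- \frac{1}{61}\right) 84 + 33216 = - \frac{84}{61} + 33216 = \frac{2026092}{61}$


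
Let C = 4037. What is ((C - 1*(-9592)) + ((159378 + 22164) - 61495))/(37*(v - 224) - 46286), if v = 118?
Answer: -33419/12552 ≈ -2.6624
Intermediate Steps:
((C - 1*(-9592)) + ((159378 + 22164) - 61495))/(37*(v - 224) - 46286) = ((4037 - 1*(-9592)) + ((159378 + 22164) - 61495))/(37*(118 - 224) - 46286) = ((4037 + 9592) + (181542 - 61495))/(37*(-106) - 46286) = (13629 + 120047)/(-3922 - 46286) = 133676/(-50208) = 133676*(-1/50208) = -33419/12552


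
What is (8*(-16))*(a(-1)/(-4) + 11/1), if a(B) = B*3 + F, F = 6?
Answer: -1312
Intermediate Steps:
a(B) = 6 + 3*B (a(B) = B*3 + 6 = 3*B + 6 = 6 + 3*B)
(8*(-16))*(a(-1)/(-4) + 11/1) = (8*(-16))*((6 + 3*(-1))/(-4) + 11/1) = -128*((6 - 3)*(-¼) + 11*1) = -128*(3*(-¼) + 11) = -128*(-¾ + 11) = -128*41/4 = -1312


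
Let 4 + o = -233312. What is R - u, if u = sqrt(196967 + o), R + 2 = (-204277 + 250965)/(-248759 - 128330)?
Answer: -800866/377089 - I*sqrt(36349) ≈ -2.1238 - 190.65*I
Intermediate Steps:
R = -800866/377089 (R = -2 + (-204277 + 250965)/(-248759 - 128330) = -2 + 46688/(-377089) = -2 + 46688*(-1/377089) = -2 - 46688/377089 = -800866/377089 ≈ -2.1238)
o = -233316 (o = -4 - 233312 = -233316)
u = I*sqrt(36349) (u = sqrt(196967 - 233316) = sqrt(-36349) = I*sqrt(36349) ≈ 190.65*I)
R - u = -800866/377089 - I*sqrt(36349)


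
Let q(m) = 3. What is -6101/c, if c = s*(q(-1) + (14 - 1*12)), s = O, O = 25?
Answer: -6101/125 ≈ -48.808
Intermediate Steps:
s = 25
c = 125 (c = 25*(3 + (14 - 1*12)) = 25*(3 + (14 - 12)) = 25*(3 + 2) = 25*5 = 125)
-6101/c = -6101/125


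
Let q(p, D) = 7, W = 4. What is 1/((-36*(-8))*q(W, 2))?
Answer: 1/2016 ≈ 0.00049603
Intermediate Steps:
1/((-36*(-8))*q(W, 2)) = 1/(-36*(-8)*7) = 1/(288*7) = 1/2016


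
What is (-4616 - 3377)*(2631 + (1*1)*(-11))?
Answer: -20941660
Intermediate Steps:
(-4616 - 3377)*(2631 + (1*1)*(-11)) = -7993*(2631 + 1*(-11)) = -7993*(2631 - 11) = -7993*2620 = -20941660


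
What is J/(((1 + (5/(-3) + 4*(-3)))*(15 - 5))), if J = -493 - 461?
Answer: 1431/190 ≈ 7.5316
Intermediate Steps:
J = -954
J/(((1 + (5/(-3) + 4*(-3)))*(15 - 5))) = -954*1/((1 + (5/(-3) + 4*(-3)))*(15 - 5)) = -954*1/(10*(1 + (5*(-⅓) - 12))) = -954*1/(10*(1 + (-5/3 - 12))) = -954*1/(10*(1 - 41/3)) = -954/((-38/3*10)) = -954/(-380/3) = -954*(-3/380) = 1431/190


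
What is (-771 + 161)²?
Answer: 372100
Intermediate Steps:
(-771 + 161)² = (-610)² = 372100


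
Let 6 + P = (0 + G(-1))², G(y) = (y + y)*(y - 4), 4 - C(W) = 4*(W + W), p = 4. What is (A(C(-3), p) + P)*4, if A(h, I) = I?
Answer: 392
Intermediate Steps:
C(W) = 4 - 8*W (C(W) = 4 - 4*(W + W) = 4 - 4*2*W = 4 - 8*W)
G(y) = 2*y*(-4 + y) (G(y) = (2*y)*(-4 + y) = 2*y*(-4 + y))
P = 94 (P = -6 + (0 + 2*(-1)*(-4 - 1))² = -6 + (0 + 2*(-1)*(-5))² = -6 + (0 + 10)² = -6 + 10² = -6 + 100 = 94)
(A(C(-3), p) + P)*4 = (4 + 94)*4 = 98*4 = 392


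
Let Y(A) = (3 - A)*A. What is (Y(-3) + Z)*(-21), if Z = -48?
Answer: 1386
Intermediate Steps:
Y(A) = A*(3 - A)
(Y(-3) + Z)*(-21) = (-3*(3 - 1*(-3)) - 48)*(-21) = (-3*(3 + 3) - 48)*(-21) = (-3*6 - 48)*(-21) = (-18 - 48)*(-21) = -66*(-21) = 1386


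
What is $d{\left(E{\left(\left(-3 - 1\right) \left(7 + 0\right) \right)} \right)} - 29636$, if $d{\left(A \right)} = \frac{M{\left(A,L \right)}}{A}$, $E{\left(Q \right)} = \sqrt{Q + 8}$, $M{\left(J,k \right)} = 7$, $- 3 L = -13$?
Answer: $-29636 - \frac{7 i \sqrt{5}}{10} \approx -29636.0 - 1.5652 i$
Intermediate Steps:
$L = \frac{13}{3}$ ($L = \left(- \frac{1}{3}\right) \left(-13\right) = \frac{13}{3} \approx 4.3333$)
$E{\left(Q \right)} = \sqrt{8 + Q}$
$d{\left(A \right)} = \frac{7}{A}$
$d{\left(E{\left(\left(-3 - 1\right) \left(7 + 0\right) \right)} \right)} - 29636 = \frac{7}{\sqrt{8 + \left(-3 - 1\right) \left(7 + 0\right)}} - 29636 = \frac{7}{\sqrt{8 - 28}} - 29636 = \frac{7}{\sqrt{-20}} - 29636 = \frac{7}{2 i \sqrt{5}} - 29636 = 7 \left(- \frac{i \sqrt{5}}{10}\right) - 29636 = - \frac{7 i \sqrt{5}}{10} - 29636 = -29636 - \frac{7 i \sqrt{5}}{10}$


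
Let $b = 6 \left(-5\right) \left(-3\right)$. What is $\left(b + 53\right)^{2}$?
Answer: $20449$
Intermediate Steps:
$b = 90$ ($b = \left(-30\right) \left(-3\right) = 90$)
$\left(b + 53\right)^{2} = \left(90 + 53\right)^{2} = 143^{2} = 20449$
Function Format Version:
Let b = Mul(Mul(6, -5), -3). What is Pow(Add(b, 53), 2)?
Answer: 20449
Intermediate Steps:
b = 90 (b = Mul(-30, -3) = 90)
Pow(Add(b, 53), 2) = Pow(Add(90, 53), 2) = Pow(143, 2) = 20449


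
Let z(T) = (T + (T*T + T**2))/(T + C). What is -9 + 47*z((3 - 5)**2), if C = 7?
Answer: 1593/11 ≈ 144.82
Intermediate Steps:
z(T) = (T + 2*T**2)/(7 + T) (z(T) = (T + (T*T + T**2))/(T + 7) = (T + (T**2 + T**2))/(7 + T) = (T + 2*T**2)/(7 + T))
-9 + 47*z((3 - 5)**2) = -9 + 47*((3 - 5)**2*(1 + 2*(3 - 5)**2)/(7 + (3 - 5)**2)) = -9 + 47*((-2)**2*(1 + 2*(-2)**2)/(7 + (-2)**2)) = -9 + 47*(4*(1 + 2*4)/(7 + 4)) = -9 + 47*(4*(1 + 8)/11) = -9 + 47*(4*(1/11)*9) = -9 + 47*(36/11) = -9 + 1692/11 = 1593/11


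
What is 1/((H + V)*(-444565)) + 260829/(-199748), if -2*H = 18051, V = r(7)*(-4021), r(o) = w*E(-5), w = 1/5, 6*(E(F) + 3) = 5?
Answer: -1266766847428749/970115072710652 ≈ -1.3058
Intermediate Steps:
E(F) = -13/6 (E(F) = -3 + (1/6)*5 = -3 + 5/6 = -13/6)
w = 1/5 (w = 1*(1/5) = 1/5 ≈ 0.20000)
r(o) = -13/30 (r(o) = (1/5)*(-13/6) = -13/30)
V = 52273/30 (V = -13/30*(-4021) = 52273/30 ≈ 1742.4)
H = -18051/2 (H = -1/2*18051 = -18051/2 ≈ -9025.5)
1/((H + V)*(-444565)) + 260829/(-199748) = 1/((-18051/2 + 52273/30)*(-444565)) + 260829/(-199748) = -1/444565/(-109246/15) + 260829*(-1/199748) = -15/109246*(-1/444565) - 260829/199748 = 3/9713389598 - 260829/199748 = -1266766847428749/970115072710652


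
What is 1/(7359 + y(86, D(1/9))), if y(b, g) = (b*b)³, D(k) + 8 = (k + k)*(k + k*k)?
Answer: 1/404567242495 ≈ 2.4718e-12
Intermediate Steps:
D(k) = -8 + 2*k*(k + k²) (D(k) = -8 + (k + k)*(k + k*k) = -8 + (2*k)*(k + k²) = -8 + 2*k*(k + k²))
y(b, g) = b⁶ (y(b, g) = (b²)³ = b⁶)
1/(7359 + y(86, D(1/9))) = 1/(7359 + 86⁶) = 1/(7359 + 404567235136) = 1/404567242495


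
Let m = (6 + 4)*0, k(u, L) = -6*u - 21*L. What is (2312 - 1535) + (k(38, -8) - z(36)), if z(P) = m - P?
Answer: 753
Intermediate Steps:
k(u, L) = -21*L - 6*u
m = 0 (m = 10*0 = 0)
z(P) = -P (z(P) = 0 - P = -P)
(2312 - 1535) + (k(38, -8) - z(36)) = (2312 - 1535) + ((-21*(-8) - 6*38) - (-1)*36) = 777 + ((168 - 228) - 1*(-36)) = 777 + (-60 + 36) = 777 - 24 = 753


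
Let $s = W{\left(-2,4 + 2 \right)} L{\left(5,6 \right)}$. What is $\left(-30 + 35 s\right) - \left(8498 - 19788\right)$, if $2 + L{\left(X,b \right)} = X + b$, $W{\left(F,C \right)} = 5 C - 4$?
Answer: $19450$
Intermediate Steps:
$W{\left(F,C \right)} = -4 + 5 C$
$L{\left(X,b \right)} = -2 + X + b$ ($L{\left(X,b \right)} = -2 + \left(X + b\right) = -2 + X + b$)
$s = 234$ ($s = \left(-4 + 5 \left(4 + 2\right)\right) \left(-2 + 5 + 6\right) = \left(-4 + 5 \cdot 6\right) 9 = \left(-4 + 30\right) 9 = 26 \cdot 9 = 234$)
$\left(-30 + 35 s\right) - \left(8498 - 19788\right) = \left(-30 + 35 \cdot 234\right) - \left(8498 - 19788\right) = \left(-30 + 8190\right) - -11290 = 8160 + 11290 = 19450$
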